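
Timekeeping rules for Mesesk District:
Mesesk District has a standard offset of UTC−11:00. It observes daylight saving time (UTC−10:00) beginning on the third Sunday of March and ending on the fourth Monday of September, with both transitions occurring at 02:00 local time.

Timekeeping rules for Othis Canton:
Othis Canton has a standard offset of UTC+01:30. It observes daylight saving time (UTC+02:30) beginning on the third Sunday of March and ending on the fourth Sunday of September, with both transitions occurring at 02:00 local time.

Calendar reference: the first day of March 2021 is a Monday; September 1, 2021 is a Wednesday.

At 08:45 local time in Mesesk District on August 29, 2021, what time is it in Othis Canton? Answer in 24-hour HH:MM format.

1 March 2021 is a Monday, so the first Sunday is March 7 and the third is March 21.
1 September 2021 is a Wednesday, so the first Monday is September 6 and the fourth is September 27.
Daylight saving runs 21 March – 27 September; August 29, 2021 is inside that window, so Mesesk District is at UTC−10:00.
08:45 Mesesk District + 10h = 18:45 UTC.
1 March 2021 is a Monday, so the first Sunday is March 7 and the third is March 21.
1 September 2021 is a Wednesday, so the first Sunday is September 5 and the fourth is September 26.
At the standard offset (UTC+01:30), 18:45 UTC + 1h30m = 20:15 Othis Canton standard time.
The standard-time date in Othis Canton, August 29, 2021, lies within the daylight-saving period (21 March – 26 September), so Othis Canton is on daylight time, UTC+02:30.
18:45 UTC + 2h30m = 21:15 Othis Canton.

21:15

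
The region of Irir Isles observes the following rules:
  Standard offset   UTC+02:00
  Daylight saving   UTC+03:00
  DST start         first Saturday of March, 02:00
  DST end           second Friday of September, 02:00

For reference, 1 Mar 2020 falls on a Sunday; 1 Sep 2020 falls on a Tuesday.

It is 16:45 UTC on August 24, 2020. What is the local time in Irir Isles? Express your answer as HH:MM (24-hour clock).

19:45

1 March 2020 is a Sunday, so the first Saturday is March 7.
1 September 2020 is a Tuesday, so the first Friday is September 4 and the second is September 11.
At the standard offset (UTC+02:00), 16:45 UTC + 2h = 18:45 Irir Isles standard time.
The standard-time date in Irir Isles, August 24, 2020, falls between 7 March and 11 September, so daylight saving is in effect and Irir Isles is at UTC+03:00.
16:45 UTC + 3h = 19:45 local.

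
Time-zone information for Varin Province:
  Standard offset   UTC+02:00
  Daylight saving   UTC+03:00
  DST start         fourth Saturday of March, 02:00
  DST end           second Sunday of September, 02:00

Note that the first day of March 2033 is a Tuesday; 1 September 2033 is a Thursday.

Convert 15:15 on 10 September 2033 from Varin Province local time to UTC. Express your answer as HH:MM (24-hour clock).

1 March 2033 is a Tuesday, so the first Saturday is March 5 and the fourth is March 26.
1 September 2033 is a Thursday, so the first Sunday is September 4 and the second is September 11.
Daylight saving runs 26 March – 11 September; 10 September 2033 is inside that window, so Varin Province is at UTC+03:00.
15:15 local − 3h = 12:15 UTC.

12:15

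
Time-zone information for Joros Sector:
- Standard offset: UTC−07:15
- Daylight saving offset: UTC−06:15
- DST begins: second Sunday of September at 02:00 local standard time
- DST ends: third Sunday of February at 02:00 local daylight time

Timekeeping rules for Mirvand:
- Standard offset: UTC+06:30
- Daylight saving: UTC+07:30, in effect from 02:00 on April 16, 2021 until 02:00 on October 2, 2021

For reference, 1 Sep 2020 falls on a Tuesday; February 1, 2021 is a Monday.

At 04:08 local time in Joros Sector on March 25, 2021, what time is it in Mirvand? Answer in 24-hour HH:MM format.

17:53

1 September 2020 is a Tuesday, so the first Sunday is September 6 and the second is September 13.
1 February 2021 is a Monday, so the first Sunday is February 7 and the third is February 21.
March 25, 2021 is outside the daylight-saving period (13 September 2020 – 21 February 2021), so Joros Sector is on standard time, UTC−07:15.
04:08 Joros Sector + 7h15m = 11:23 UTC.
At the standard offset (UTC+06:30), 11:23 UTC + 6h30m = 17:53 Mirvand standard time.
Daylight saving runs 16 April – 2 October; the standard-time date in Mirvand, March 25, 2021, is outside that window, so Mirvand is on standard time at UTC+06:30.
11:23 UTC + 6h30m = 17:53 Mirvand.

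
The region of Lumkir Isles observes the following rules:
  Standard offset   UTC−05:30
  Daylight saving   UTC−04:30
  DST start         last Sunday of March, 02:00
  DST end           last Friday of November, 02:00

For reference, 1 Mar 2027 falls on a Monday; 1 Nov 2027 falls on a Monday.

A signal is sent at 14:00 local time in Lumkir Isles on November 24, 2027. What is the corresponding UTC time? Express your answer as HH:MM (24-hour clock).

1 March 2027 is a Monday, so Sundays fall on 7, 14, 21, 28; the last is March 28.
1 November 2027 is a Monday, so Fridays fall on 5, 12, 19, 26; the last is November 26.
November 24, 2027 falls between 28 March and 26 November, so daylight saving is in effect and Lumkir Isles is at UTC−04:30.
14:00 local + 4h30m = 18:30 UTC.

18:30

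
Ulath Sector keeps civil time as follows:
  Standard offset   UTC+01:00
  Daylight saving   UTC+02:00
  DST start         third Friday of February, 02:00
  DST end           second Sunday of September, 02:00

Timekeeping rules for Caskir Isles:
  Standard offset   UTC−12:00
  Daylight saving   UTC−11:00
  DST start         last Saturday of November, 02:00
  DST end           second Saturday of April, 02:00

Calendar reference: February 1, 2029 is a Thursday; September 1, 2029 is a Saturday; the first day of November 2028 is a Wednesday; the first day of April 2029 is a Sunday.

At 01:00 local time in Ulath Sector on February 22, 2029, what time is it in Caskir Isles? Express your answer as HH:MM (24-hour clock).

12:00

1 February 2029 is a Thursday, so the first Friday is February 2 and the third is February 16.
1 September 2029 is a Saturday, so the first Sunday is September 2 and the second is September 9.
February 22, 2029 falls between 16 February and 9 September, so daylight saving is in effect and Ulath Sector is at UTC+02:00.
01:00 Ulath Sector − 2h = 23:00 UTC (rolling into the previous day, 21 February 2029).
1 November 2028 is a Wednesday, so Saturdays fall on 4, 11, 18, 25; the last is November 25.
1 April 2029 is a Sunday, so the first Saturday is April 7 and the second is April 14.
At the standard offset (UTC−12:00), 23:00 UTC − 12h = 11:00 Caskir Isles standard time.
The standard-time date in Caskir Isles, February 21, 2029, falls between 25 November 2028 and 14 April 2029, so daylight saving is in effect and Caskir Isles is at UTC−11:00.
23:00 UTC − 11h = 12:00 Caskir Isles.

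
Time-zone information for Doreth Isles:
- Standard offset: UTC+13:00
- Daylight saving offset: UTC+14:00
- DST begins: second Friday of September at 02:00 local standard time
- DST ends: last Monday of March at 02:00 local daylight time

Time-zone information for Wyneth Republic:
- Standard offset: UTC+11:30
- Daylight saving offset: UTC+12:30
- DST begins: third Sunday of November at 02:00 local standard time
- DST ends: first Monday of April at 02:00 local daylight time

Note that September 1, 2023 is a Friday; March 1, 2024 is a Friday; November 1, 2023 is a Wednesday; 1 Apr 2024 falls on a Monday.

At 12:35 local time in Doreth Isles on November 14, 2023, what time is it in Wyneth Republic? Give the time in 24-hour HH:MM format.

1 September 2023 is a Friday, so the first Friday is September 1 and the second is September 8.
1 March 2024 is a Friday, so Mondays fall on 4, 11, 18, 25; the last is March 25.
November 14, 2023 falls between 8 September 2023 and 25 March 2024, so daylight saving is in effect and Doreth Isles is at UTC+14:00.
12:35 Doreth Isles − 14h = 22:35 UTC (rolling into the previous day, 13 November 2023).
1 November 2023 is a Wednesday, so the first Sunday is November 5 and the third is November 19.
1 April 2024 is a Monday, so the first Monday is April 1.
At the standard offset (UTC+11:30), 22:35 UTC + 11h30m = 10:05 Wyneth Republic standard time (rolling into the next day, 14 November 2023).
The standard-time date in Wyneth Republic, November 14, 2023, does not fall between 19 November 2023 and 1 April 2024, so daylight saving is not in effect and Wyneth Republic is at UTC+11:30.
22:35 UTC + 11h30m = 10:05 Wyneth Republic (rolling into the next day, 14 November 2023).

10:05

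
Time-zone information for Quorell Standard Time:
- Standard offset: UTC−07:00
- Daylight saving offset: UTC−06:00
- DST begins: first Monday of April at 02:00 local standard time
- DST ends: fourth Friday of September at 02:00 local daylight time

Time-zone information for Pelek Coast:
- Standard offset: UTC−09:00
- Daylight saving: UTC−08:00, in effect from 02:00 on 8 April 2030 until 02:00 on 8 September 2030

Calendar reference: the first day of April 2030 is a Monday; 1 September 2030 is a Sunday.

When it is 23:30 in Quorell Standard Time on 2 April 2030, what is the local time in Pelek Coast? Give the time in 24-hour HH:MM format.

20:30

1 April 2030 is a Monday, so the first Monday is April 1.
1 September 2030 is a Sunday, so the first Friday is September 6 and the fourth is September 27.
2 April 2030 lies within the daylight-saving period (1 April – 27 September), so Quorell Standard Time is on daylight time, UTC−06:00.
23:30 Quorell Standard Time + 6h = 05:30 UTC (rolling into the next day, 3 April 2030).
At the standard offset (UTC−09:00), 05:30 UTC − 9h = 20:30 Pelek Coast standard time (rolling into the previous day, 2 April 2030).
Daylight saving runs 8 April – 8 September; the standard-time date in Pelek Coast, 2 April 2030, is outside that window, so Pelek Coast is on standard time at UTC−09:00.
05:30 UTC − 9h = 20:30 Pelek Coast (rolling into the previous day, 2 April 2030).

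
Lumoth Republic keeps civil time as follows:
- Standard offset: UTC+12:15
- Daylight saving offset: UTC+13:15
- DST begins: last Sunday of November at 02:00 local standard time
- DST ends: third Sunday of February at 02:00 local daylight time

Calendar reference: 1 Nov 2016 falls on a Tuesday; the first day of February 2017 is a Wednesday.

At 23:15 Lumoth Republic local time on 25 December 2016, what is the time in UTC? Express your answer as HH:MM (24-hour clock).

10:00

1 November 2016 is a Tuesday, so Sundays fall on 6, 13, 20, 27; the last is November 27.
1 February 2017 is a Wednesday, so the first Sunday is February 5 and the third is February 19.
Daylight saving runs 27 November 2016 – 19 February 2017; 25 December 2016 is inside that window, so Lumoth Republic is at UTC+13:15.
23:15 local − 13h15m = 10:00 UTC.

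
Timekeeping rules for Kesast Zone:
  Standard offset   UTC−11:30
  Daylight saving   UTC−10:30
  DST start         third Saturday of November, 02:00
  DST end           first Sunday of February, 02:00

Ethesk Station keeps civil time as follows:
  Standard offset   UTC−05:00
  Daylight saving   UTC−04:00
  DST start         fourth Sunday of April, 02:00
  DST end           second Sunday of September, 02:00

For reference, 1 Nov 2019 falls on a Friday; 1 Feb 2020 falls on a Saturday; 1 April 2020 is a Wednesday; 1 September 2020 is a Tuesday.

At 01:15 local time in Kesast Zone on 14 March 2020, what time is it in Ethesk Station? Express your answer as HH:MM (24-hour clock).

1 November 2019 is a Friday, so the first Saturday is November 2 and the third is November 16.
1 February 2020 is a Saturday, so the first Sunday is February 2.
14 March 2020 does not fall between 16 November 2019 and 2 February 2020, so daylight saving is not in effect and Kesast Zone is at UTC−11:30.
01:15 Kesast Zone + 11h30m = 12:45 UTC.
1 April 2020 is a Wednesday, so the first Sunday is April 5 and the fourth is April 26.
1 September 2020 is a Tuesday, so the first Sunday is September 6 and the second is September 13.
At the standard offset (UTC−05:00), 12:45 UTC − 5h = 07:45 Ethesk Station standard time.
Daylight saving runs 26 April – 13 September; the standard-time date in Ethesk Station, 14 March 2020, is outside that window, so Ethesk Station is on standard time at UTC−05:00.
12:45 UTC − 5h = 07:45 Ethesk Station.

07:45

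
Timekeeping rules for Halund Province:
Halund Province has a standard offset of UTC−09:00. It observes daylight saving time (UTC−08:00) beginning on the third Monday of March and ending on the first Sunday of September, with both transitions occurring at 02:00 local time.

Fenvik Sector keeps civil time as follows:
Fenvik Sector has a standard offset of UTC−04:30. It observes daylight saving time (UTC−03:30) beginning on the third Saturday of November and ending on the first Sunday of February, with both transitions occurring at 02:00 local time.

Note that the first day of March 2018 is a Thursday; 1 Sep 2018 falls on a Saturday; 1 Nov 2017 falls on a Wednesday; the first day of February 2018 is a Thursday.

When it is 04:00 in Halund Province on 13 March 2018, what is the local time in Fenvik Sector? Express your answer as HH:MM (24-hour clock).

1 March 2018 is a Thursday, so the first Monday is March 5 and the third is March 19.
1 September 2018 is a Saturday, so the first Sunday is September 2.
13 March 2018 is outside the daylight-saving period (19 March – 2 September), so Halund Province is on standard time, UTC−09:00.
04:00 Halund Province + 9h = 13:00 UTC.
1 November 2017 is a Wednesday, so the first Saturday is November 4 and the third is November 18.
1 February 2018 is a Thursday, so the first Sunday is February 4.
At the standard offset (UTC−04:30), 13:00 UTC − 4h30m = 08:30 Fenvik Sector standard time.
Daylight saving runs 18 November 2017 – 4 February 2018; the standard-time date in Fenvik Sector, 13 March 2018, is outside that window, so Fenvik Sector is on standard time at UTC−04:30.
13:00 UTC − 4h30m = 08:30 Fenvik Sector.

08:30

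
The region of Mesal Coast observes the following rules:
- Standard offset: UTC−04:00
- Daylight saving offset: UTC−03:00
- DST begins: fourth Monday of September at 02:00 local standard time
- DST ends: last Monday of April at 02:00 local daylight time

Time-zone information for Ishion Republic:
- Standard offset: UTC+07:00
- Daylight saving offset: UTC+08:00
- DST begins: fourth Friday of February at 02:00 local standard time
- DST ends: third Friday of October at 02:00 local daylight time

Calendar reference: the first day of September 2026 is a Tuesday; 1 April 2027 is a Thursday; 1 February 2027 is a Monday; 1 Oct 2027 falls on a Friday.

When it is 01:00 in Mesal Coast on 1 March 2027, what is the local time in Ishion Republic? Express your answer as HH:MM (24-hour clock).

12:00

1 September 2026 is a Tuesday, so the first Monday is September 7 and the fourth is September 28.
1 April 2027 is a Thursday, so Mondays fall on 5, 12, 19, 26; the last is April 26.
1 March 2027 lies within the daylight-saving period (28 September 2026 – 26 April 2027), so Mesal Coast is on daylight time, UTC−03:00.
01:00 Mesal Coast + 3h = 04:00 UTC.
1 February 2027 is a Monday, so the first Friday is February 5 and the fourth is February 26.
1 October 2027 is a Friday, so the first Friday is October 1 and the third is October 15.
At the standard offset (UTC+07:00), 04:00 UTC + 7h = 11:00 Ishion Republic standard time.
Daylight saving runs 26 February – 15 October; the standard-time date in Ishion Republic, 1 March 2027, is inside that window, so Ishion Republic is at UTC+08:00.
04:00 UTC + 8h = 12:00 Ishion Republic.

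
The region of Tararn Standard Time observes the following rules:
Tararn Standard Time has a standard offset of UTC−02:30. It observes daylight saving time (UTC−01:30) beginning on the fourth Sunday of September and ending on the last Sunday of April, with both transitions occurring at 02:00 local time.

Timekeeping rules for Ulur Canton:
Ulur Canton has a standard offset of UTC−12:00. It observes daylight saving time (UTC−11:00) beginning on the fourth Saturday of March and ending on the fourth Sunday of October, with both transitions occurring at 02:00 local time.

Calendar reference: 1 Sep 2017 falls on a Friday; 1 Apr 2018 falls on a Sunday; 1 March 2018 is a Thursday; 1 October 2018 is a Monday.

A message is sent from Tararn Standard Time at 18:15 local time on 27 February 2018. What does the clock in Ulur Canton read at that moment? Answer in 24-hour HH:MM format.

07:45

1 September 2017 is a Friday, so the first Sunday is September 3 and the fourth is September 24.
1 April 2018 is a Sunday, so Sundays fall on 1, 8, 15, 22, 29; the last is April 29.
27 February 2018 lies within the daylight-saving period (24 September 2017 – 29 April 2018), so Tararn Standard Time is on daylight time, UTC−01:30.
18:15 Tararn Standard Time + 1h30m = 19:45 UTC.
1 March 2018 is a Thursday, so the first Saturday is March 3 and the fourth is March 24.
1 October 2018 is a Monday, so the first Sunday is October 7 and the fourth is October 28.
At the standard offset (UTC−12:00), 19:45 UTC − 12h = 07:45 Ulur Canton standard time.
The standard-time date in Ulur Canton, 27 February 2018, does not fall between 24 March and 28 October, so daylight saving is not in effect and Ulur Canton is at UTC−12:00.
19:45 UTC − 12h = 07:45 Ulur Canton.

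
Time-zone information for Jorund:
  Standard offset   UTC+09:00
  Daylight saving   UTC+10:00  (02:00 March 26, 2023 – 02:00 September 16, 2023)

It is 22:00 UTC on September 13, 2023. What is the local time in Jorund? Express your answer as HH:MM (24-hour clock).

At the standard offset (UTC+09:00), 22:00 UTC + 9h = 07:00 Jorund standard time (rolling into the next day, 14 September 2023).
The standard-time date in Jorund, September 14, 2023, lies within the daylight-saving period (26 March – 16 September), so Jorund is on daylight time, UTC+10:00.
22:00 UTC + 10h = 08:00 local (rolling into the next day, 14 September 2023).

08:00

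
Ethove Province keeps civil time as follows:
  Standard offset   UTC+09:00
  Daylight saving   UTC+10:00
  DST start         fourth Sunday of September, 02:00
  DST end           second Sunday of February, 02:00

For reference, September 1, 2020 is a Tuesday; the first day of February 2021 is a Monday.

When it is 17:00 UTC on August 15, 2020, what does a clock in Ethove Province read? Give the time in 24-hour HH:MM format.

1 September 2020 is a Tuesday, so the first Sunday is September 6 and the fourth is September 27.
1 February 2021 is a Monday, so the first Sunday is February 7 and the second is February 14.
At the standard offset (UTC+09:00), 17:00 UTC + 9h = 02:00 Ethove Province standard time (rolling into the next day, 16 August 2020).
The standard-time date in Ethove Province, August 16, 2020, does not fall between 27 September 2020 and 14 February 2021, so daylight saving is not in effect and Ethove Province is at UTC+09:00.
17:00 UTC + 9h = 02:00 local (rolling into the next day, 16 August 2020).

02:00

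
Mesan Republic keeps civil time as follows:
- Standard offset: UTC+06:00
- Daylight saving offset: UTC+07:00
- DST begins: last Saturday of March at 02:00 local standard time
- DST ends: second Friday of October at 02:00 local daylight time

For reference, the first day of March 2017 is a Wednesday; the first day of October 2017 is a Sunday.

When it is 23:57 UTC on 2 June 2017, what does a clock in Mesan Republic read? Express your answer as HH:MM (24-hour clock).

1 March 2017 is a Wednesday, so Saturdays fall on 4, 11, 18, 25; the last is March 25.
1 October 2017 is a Sunday, so the first Friday is October 6 and the second is October 13.
At the standard offset (UTC+06:00), 23:57 UTC + 6h = 05:57 Mesan Republic standard time (rolling into the next day, 3 June 2017).
Daylight saving runs 25 March – 13 October; the standard-time date in Mesan Republic, 3 June 2017, is inside that window, so Mesan Republic is at UTC+07:00.
23:57 UTC + 7h = 06:57 local (rolling into the next day, 3 June 2017).

06:57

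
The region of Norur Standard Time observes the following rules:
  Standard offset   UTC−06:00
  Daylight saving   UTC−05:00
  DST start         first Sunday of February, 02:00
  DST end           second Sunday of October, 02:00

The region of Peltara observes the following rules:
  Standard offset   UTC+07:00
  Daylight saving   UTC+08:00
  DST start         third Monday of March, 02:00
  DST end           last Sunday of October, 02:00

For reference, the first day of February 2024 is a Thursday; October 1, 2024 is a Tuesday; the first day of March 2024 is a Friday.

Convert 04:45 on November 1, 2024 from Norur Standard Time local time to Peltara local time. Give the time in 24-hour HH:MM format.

17:45

1 February 2024 is a Thursday, so the first Sunday is February 4.
1 October 2024 is a Tuesday, so the first Sunday is October 6 and the second is October 13.
Daylight saving runs 4 February – 13 October; November 1, 2024 is outside that window, so Norur Standard Time is on standard time at UTC−06:00.
04:45 Norur Standard Time + 6h = 10:45 UTC.
1 March 2024 is a Friday, so the first Monday is March 4 and the third is March 18.
1 October 2024 is a Tuesday, so Sundays fall on 6, 13, 20, 27; the last is October 27.
At the standard offset (UTC+07:00), 10:45 UTC + 7h = 17:45 Peltara standard time.
The standard-time date in Peltara, November 1, 2024, does not fall between 18 March and 27 October, so daylight saving is not in effect and Peltara is at UTC+07:00.
10:45 UTC + 7h = 17:45 Peltara.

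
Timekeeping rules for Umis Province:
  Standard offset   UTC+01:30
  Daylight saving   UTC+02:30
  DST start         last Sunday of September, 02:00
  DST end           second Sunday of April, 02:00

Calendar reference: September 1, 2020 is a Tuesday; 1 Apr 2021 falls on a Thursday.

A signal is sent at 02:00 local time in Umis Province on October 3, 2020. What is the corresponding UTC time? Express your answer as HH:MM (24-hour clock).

1 September 2020 is a Tuesday, so Sundays fall on 6, 13, 20, 27; the last is September 27.
1 April 2021 is a Thursday, so the first Sunday is April 4 and the second is April 11.
October 3, 2020 lies within the daylight-saving period (27 September 2020 – 11 April 2021), so Umis Province is on daylight time, UTC+02:30.
02:00 local − 2h30m = 23:30 UTC (rolling into the previous day, 2 October 2020).

23:30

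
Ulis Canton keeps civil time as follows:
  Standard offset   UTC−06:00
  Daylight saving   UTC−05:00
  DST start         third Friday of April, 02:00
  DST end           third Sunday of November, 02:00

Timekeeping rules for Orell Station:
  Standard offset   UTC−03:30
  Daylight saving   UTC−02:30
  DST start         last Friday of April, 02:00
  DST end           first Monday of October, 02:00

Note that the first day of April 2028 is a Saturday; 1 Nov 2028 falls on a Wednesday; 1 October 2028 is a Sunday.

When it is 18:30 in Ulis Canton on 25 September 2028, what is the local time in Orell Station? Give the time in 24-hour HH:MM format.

1 April 2028 is a Saturday, so the first Friday is April 7 and the third is April 21.
1 November 2028 is a Wednesday, so the first Sunday is November 5 and the third is November 19.
25 September 2028 falls between 21 April and 19 November, so daylight saving is in effect and Ulis Canton is at UTC−05:00.
18:30 Ulis Canton + 5h = 23:30 UTC.
1 April 2028 is a Saturday, so Fridays fall on 7, 14, 21, 28; the last is April 28.
1 October 2028 is a Sunday, so the first Monday is October 2.
At the standard offset (UTC−03:30), 23:30 UTC − 3h30m = 20:00 Orell Station standard time.
Daylight saving runs 28 April – 2 October; the standard-time date in Orell Station, 25 September 2028, is inside that window, so Orell Station is at UTC−02:30.
23:30 UTC − 2h30m = 21:00 Orell Station.

21:00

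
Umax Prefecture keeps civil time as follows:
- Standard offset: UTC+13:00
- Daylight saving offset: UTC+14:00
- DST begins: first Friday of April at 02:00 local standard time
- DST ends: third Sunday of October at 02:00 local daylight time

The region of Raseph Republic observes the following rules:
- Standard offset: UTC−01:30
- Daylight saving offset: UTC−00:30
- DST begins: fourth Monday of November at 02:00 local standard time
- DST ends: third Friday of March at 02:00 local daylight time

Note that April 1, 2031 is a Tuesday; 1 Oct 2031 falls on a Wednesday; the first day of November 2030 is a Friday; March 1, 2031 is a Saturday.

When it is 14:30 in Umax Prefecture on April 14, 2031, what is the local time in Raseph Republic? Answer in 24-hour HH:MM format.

23:00

1 April 2031 is a Tuesday, so the first Friday is April 4.
1 October 2031 is a Wednesday, so the first Sunday is October 5 and the third is October 19.
April 14, 2031 falls between 4 April and 19 October, so daylight saving is in effect and Umax Prefecture is at UTC+14:00.
14:30 Umax Prefecture − 14h = 00:30 UTC.
1 November 2030 is a Friday, so the first Monday is November 4 and the fourth is November 25.
1 March 2031 is a Saturday, so the first Friday is March 7 and the third is March 21.
At the standard offset (UTC−01:30), 00:30 UTC − 1h30m = 23:00 Raseph Republic standard time (rolling into the previous day, 13 April 2031).
The standard-time date in Raseph Republic, April 13, 2031, does not fall between 25 November 2030 and 21 March 2031, so daylight saving is not in effect and Raseph Republic is at UTC−01:30.
00:30 UTC − 1h30m = 23:00 Raseph Republic (rolling into the previous day, 13 April 2031).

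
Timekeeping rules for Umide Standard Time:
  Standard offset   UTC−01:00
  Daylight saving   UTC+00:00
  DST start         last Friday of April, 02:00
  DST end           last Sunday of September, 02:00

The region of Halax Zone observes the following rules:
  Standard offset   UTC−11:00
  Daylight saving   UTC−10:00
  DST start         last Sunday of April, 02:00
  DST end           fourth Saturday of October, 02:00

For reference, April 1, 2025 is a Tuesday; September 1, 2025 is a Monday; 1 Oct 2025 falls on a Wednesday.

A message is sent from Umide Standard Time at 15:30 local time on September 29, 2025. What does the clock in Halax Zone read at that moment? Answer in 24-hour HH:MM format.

06:30

1 April 2025 is a Tuesday, so Fridays fall on 4, 11, 18, 25; the last is April 25.
1 September 2025 is a Monday, so Sundays fall on 7, 14, 21, 28; the last is September 28.
September 29, 2025 does not fall between 25 April and 28 September, so daylight saving is not in effect and Umide Standard Time is at UTC−01:00.
15:30 Umide Standard Time + 1h = 16:30 UTC.
1 April 2025 is a Tuesday, so Sundays fall on 6, 13, 20, 27; the last is April 27.
1 October 2025 is a Wednesday, so the first Saturday is October 4 and the fourth is October 25.
At the standard offset (UTC−11:00), 16:30 UTC − 11h = 05:30 Halax Zone standard time.
The standard-time date in Halax Zone, September 29, 2025, falls between 27 April and 25 October, so daylight saving is in effect and Halax Zone is at UTC−10:00.
16:30 UTC − 10h = 06:30 Halax Zone.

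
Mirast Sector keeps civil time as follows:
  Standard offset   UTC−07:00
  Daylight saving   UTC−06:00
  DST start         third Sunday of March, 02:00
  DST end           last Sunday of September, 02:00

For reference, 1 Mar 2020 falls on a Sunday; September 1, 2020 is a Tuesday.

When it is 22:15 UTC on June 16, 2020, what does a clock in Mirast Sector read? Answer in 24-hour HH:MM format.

16:15

1 March 2020 is a Sunday, so the first Sunday is March 1 and the third is March 15.
1 September 2020 is a Tuesday, so Sundays fall on 6, 13, 20, 27; the last is September 27.
At the standard offset (UTC−07:00), 22:15 UTC − 7h = 15:15 Mirast Sector standard time.
The standard-time date in Mirast Sector, June 16, 2020, lies within the daylight-saving period (15 March – 27 September), so Mirast Sector is on daylight time, UTC−06:00.
22:15 UTC − 6h = 16:15 local.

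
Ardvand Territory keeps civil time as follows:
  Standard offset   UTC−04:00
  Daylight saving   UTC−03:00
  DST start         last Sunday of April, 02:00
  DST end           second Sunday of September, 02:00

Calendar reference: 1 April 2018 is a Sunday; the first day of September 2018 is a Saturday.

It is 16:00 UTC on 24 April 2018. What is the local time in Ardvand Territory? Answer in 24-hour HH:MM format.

12:00

1 April 2018 is a Sunday, so Sundays fall on 1, 8, 15, 22, 29; the last is April 29.
1 September 2018 is a Saturday, so the first Sunday is September 2 and the second is September 9.
At the standard offset (UTC−04:00), 16:00 UTC − 4h = 12:00 Ardvand Territory standard time.
Daylight saving runs 29 April – 9 September; the standard-time date in Ardvand Territory, 24 April 2018, is outside that window, so Ardvand Territory is on standard time at UTC−04:00.
16:00 UTC − 4h = 12:00 local.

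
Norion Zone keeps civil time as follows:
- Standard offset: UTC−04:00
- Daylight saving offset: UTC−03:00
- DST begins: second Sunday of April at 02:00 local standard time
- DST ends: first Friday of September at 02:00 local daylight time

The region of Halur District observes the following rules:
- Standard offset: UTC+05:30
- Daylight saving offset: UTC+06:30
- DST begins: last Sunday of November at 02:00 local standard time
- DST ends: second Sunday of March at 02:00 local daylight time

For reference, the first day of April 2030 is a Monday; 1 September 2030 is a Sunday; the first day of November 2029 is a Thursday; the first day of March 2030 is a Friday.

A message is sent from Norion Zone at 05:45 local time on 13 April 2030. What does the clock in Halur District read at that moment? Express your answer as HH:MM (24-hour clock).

1 April 2030 is a Monday, so the first Sunday is April 7 and the second is April 14.
1 September 2030 is a Sunday, so the first Friday is September 6.
13 April 2030 is outside the daylight-saving period (14 April – 6 September), so Norion Zone is on standard time, UTC−04:00.
05:45 Norion Zone + 4h = 09:45 UTC.
1 November 2029 is a Thursday, so Sundays fall on 4, 11, 18, 25; the last is November 25.
1 March 2030 is a Friday, so the first Sunday is March 3 and the second is March 10.
At the standard offset (UTC+05:30), 09:45 UTC + 5h30m = 15:15 Halur District standard time.
The standard-time date in Halur District, 13 April 2030, does not fall between 25 November 2029 and 10 March 2030, so daylight saving is not in effect and Halur District is at UTC+05:30.
09:45 UTC + 5h30m = 15:15 Halur District.

15:15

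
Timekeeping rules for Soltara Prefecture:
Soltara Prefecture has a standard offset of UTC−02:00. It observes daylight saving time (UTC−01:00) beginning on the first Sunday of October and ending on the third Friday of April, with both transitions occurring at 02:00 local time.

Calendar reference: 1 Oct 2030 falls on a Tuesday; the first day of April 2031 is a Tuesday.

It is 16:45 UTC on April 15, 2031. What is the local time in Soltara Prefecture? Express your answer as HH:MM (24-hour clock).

1 October 2030 is a Tuesday, so the first Sunday is October 6.
1 April 2031 is a Tuesday, so the first Friday is April 4 and the third is April 18.
At the standard offset (UTC−02:00), 16:45 UTC − 2h = 14:45 Soltara Prefecture standard time.
The standard-time date in Soltara Prefecture, April 15, 2031, falls between 6 October 2030 and 18 April 2031, so daylight saving is in effect and Soltara Prefecture is at UTC−01:00.
16:45 UTC − 1h = 15:45 local.

15:45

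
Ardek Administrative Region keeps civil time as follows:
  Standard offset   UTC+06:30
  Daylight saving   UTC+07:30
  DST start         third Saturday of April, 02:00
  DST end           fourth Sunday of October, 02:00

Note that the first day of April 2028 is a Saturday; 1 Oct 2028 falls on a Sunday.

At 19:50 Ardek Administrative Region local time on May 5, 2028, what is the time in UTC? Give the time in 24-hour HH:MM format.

12:20

1 April 2028 is a Saturday, so the first Saturday is April 1 and the third is April 15.
1 October 2028 is a Sunday, so the first Sunday is October 1 and the fourth is October 22.
Daylight saving runs 15 April – 22 October; May 5, 2028 is inside that window, so Ardek Administrative Region is at UTC+07:30.
19:50 local − 7h30m = 12:20 UTC.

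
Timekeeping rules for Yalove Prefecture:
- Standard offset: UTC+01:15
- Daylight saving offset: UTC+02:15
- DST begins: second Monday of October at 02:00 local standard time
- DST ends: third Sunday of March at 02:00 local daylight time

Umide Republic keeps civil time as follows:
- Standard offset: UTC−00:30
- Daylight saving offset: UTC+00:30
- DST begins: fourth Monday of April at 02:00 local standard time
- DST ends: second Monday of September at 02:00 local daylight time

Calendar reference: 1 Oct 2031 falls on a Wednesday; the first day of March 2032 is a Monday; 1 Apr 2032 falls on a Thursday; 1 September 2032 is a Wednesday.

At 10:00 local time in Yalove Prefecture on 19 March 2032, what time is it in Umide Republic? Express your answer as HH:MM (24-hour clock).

07:15

1 October 2031 is a Wednesday, so the first Monday is October 6 and the second is October 13.
1 March 2032 is a Monday, so the first Sunday is March 7 and the third is March 21.
19 March 2032 falls between 13 October 2031 and 21 March 2032, so daylight saving is in effect and Yalove Prefecture is at UTC+02:15.
10:00 Yalove Prefecture − 2h15m = 07:45 UTC.
1 April 2032 is a Thursday, so the first Monday is April 5 and the fourth is April 26.
1 September 2032 is a Wednesday, so the first Monday is September 6 and the second is September 13.
At the standard offset (UTC−00:30), 07:45 UTC − 0h30m = 07:15 Umide Republic standard time.
The standard-time date in Umide Republic, 19 March 2032, does not fall between 26 April and 13 September, so daylight saving is not in effect and Umide Republic is at UTC−00:30.
07:45 UTC − 0h30m = 07:15 Umide Republic.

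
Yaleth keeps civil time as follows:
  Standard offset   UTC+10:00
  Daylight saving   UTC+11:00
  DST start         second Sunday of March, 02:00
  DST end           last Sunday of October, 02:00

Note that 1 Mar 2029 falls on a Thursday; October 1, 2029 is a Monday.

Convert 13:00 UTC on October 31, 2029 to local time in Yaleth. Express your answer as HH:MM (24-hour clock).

23:00

1 March 2029 is a Thursday, so the first Sunday is March 4 and the second is March 11.
1 October 2029 is a Monday, so Sundays fall on 7, 14, 21, 28; the last is October 28.
At the standard offset (UTC+10:00), 13:00 UTC + 10h = 23:00 Yaleth standard time.
The standard-time date in Yaleth, October 31, 2029, is outside the daylight-saving period (11 March – 28 October), so Yaleth is on standard time, UTC+10:00.
13:00 UTC + 10h = 23:00 local.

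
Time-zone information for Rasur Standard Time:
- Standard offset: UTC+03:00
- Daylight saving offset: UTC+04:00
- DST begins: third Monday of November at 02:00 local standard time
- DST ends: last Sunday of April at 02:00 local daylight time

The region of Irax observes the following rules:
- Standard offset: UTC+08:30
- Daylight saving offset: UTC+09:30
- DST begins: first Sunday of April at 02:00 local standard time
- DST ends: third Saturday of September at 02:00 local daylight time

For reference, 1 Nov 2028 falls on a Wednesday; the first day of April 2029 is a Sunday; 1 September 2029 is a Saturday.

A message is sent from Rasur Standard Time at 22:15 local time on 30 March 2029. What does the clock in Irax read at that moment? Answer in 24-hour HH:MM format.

1 November 2028 is a Wednesday, so the first Monday is November 6 and the third is November 20.
1 April 2029 is a Sunday, so Sundays fall on 1, 8, 15, 22, 29; the last is April 29.
Daylight saving runs 20 November 2028 – 29 April 2029; 30 March 2029 is inside that window, so Rasur Standard Time is at UTC+04:00.
22:15 Rasur Standard Time − 4h = 18:15 UTC.
1 April 2029 is a Sunday, so the first Sunday is April 1.
1 September 2029 is a Saturday, so the first Saturday is September 1 and the third is September 15.
At the standard offset (UTC+08:30), 18:15 UTC + 8h30m = 02:45 Irax standard time (rolling into the next day, 31 March 2029).
Daylight saving runs 1 April – 15 September; the standard-time date in Irax, 31 March 2029, is outside that window, so Irax is on standard time at UTC+08:30.
18:15 UTC + 8h30m = 02:45 Irax (rolling into the next day, 31 March 2029).

02:45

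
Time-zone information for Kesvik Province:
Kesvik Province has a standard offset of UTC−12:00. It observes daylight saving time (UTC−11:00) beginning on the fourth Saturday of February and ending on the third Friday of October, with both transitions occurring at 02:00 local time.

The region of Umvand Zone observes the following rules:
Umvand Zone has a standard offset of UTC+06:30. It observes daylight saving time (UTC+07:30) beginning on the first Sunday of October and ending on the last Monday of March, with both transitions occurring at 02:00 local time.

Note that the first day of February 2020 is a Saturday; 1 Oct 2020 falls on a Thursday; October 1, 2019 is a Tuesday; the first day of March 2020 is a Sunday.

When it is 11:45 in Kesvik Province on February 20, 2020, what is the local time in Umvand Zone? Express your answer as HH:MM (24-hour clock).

07:15

1 February 2020 is a Saturday, so the first Saturday is February 1 and the fourth is February 22.
1 October 2020 is a Thursday, so the first Friday is October 2 and the third is October 16.
February 20, 2020 is outside the daylight-saving period (22 February – 16 October), so Kesvik Province is on standard time, UTC−12:00.
11:45 Kesvik Province + 12h = 23:45 UTC.
1 October 2019 is a Tuesday, so the first Sunday is October 6.
1 March 2020 is a Sunday, so Mondays fall on 2, 9, 16, 23, 30; the last is March 30.
At the standard offset (UTC+06:30), 23:45 UTC + 6h30m = 06:15 Umvand Zone standard time (rolling into the next day, 21 February 2020).
Daylight saving runs 6 October 2019 – 30 March 2020; the standard-time date in Umvand Zone, February 21, 2020, is inside that window, so Umvand Zone is at UTC+07:30.
23:45 UTC + 7h30m = 07:15 Umvand Zone (rolling into the next day, 21 February 2020).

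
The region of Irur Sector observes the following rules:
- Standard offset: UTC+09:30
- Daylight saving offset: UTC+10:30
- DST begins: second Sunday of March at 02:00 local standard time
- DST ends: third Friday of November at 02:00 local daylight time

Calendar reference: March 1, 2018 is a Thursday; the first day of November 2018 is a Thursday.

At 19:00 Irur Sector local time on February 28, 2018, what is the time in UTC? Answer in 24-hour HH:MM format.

1 March 2018 is a Thursday, so the first Sunday is March 4 and the second is March 11.
1 November 2018 is a Thursday, so the first Friday is November 2 and the third is November 16.
Daylight saving runs 11 March – 16 November; February 28, 2018 is outside that window, so Irur Sector is on standard time at UTC+09:30.
19:00 local − 9h30m = 09:30 UTC.

09:30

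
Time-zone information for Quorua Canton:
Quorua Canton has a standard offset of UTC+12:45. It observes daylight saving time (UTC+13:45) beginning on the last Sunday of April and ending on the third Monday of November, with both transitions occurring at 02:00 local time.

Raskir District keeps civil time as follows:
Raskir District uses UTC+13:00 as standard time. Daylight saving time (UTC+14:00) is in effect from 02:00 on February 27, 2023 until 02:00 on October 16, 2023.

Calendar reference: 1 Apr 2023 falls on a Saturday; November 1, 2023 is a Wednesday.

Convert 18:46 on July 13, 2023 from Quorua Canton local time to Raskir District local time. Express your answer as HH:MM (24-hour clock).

1 April 2023 is a Saturday, so Sundays fall on 2, 9, 16, 23, 30; the last is April 30.
1 November 2023 is a Wednesday, so the first Monday is November 6 and the third is November 20.
Daylight saving runs 30 April – 20 November; July 13, 2023 is inside that window, so Quorua Canton is at UTC+13:45.
18:46 Quorua Canton − 13h45m = 05:01 UTC.
At the standard offset (UTC+13:00), 05:01 UTC + 13h = 18:01 Raskir District standard time.
Daylight saving runs 27 February – 16 October; the standard-time date in Raskir District, July 13, 2023, is inside that window, so Raskir District is at UTC+14:00.
05:01 UTC + 14h = 19:01 Raskir District.

19:01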